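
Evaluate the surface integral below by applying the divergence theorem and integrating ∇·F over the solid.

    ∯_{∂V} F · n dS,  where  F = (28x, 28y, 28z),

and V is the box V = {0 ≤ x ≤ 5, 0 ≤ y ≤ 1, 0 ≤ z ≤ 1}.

By the divergence theorem,

    ∯_{∂V} F · n dS = ∭_V (∇ · F) dV.

Compute the divergence:
    ∇ · F = ∂F_x/∂x + ∂F_y/∂y + ∂F_z/∂z = 28 + 28 + 28 = 84.

V is a rectangular box, so dV = dx dy dz with 0 ≤ x ≤ 5, 0 ≤ y ≤ 1, 0 ≤ z ≤ 1.

Integrate (84) over V as an iterated integral:

    ∭_V (∇·F) dV = ∫_0^{5} ∫_0^{1} ∫_0^{1} (84) dz dy dx.

Inner (z from 0 to 1): 84.
Middle (y from 0 to 1): 84.
Outer (x from 0 to 5): 420.

Therefore ∯_{∂V} F · n dS = 420.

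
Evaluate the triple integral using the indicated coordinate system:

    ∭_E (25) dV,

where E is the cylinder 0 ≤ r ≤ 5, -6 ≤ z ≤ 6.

In cylindrical coordinates, x = r cos(θ), y = r sin(θ), z = z, and dV = r dr dθ dz.

The integrand becomes 25, so

    ∭_E (25) dV = ∫_{0}^{2π} ∫_{0}^{5} ∫_{-6}^{6} (25) · r dz dr dθ.

Inner (z): 300r.
Middle (r from 0 to 5): 3750.
Outer (θ): 7500π.

Therefore the triple integral equals 7500π.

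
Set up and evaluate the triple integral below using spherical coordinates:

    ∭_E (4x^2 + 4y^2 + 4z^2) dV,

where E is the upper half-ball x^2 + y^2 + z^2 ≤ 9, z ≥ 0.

In spherical coordinates, x = ρ sin(φ) cos(θ), y = ρ sin(φ) sin(θ), z = ρ cos(φ), and dV = ρ^2 sin(φ) dρ dφ dθ.

The integrand becomes 4ρ^2, so

    ∭_E (4x^2 + 4y^2 + 4z^2) dV = ∫_{0}^{2π} ∫_{0}^{π/2} ∫_{0}^{3} (4ρ^2) · ρ^2 sin(φ) dρ dφ dθ.

Inner (ρ): 972sin(φ)/5.
Middle (φ): 972/5.
Outer (θ): 1944π/5.

Therefore the triple integral equals 1944π/5.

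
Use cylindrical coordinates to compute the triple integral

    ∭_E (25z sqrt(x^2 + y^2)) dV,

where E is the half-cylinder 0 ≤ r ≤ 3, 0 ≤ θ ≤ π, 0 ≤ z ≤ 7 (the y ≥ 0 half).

In cylindrical coordinates, x = r cos(θ), y = r sin(θ), z = z, and dV = r dr dθ dz.

The integrand becomes 25r z, so

    ∭_E (25z sqrt(x^2 + y^2)) dV = ∫_{0}^{π} ∫_{0}^{3} ∫_{0}^{7} (25r z) · r dz dr dθ.

Inner (z): 1225r^2/2.
Middle (r from 0 to 3): 11025/2.
Outer (θ): 11025π/2.

Therefore the triple integral equals 11025π/2.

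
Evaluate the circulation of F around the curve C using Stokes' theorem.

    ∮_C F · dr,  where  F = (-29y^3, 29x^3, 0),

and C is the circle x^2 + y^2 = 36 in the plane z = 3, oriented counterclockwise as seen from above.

Let S be the flat disk x^2 + y^2 ≤ 36 in the plane z = 3, with upward unit normal n̂ = ẑ. By Stokes' theorem,

    ∮_C F · dr = ∬_S (∇ × F) · n̂ dS = ∬_D (curl F)_z dA,

where D is the disk x^2 + y^2 ≤ 36.

Compute the curl of F = (-29y^3, 29x^3, 0):
    (∇ × F)_x = ∂F_z/∂y - ∂F_y/∂z = 0,
    (∇ × F)_y = ∂F_x/∂z - ∂F_z/∂x = 0,
    (∇ × F)_z = ∂F_y/∂x - ∂F_x/∂y = 87x^2 + 87y^2.

On z = 3, (curl F)_z = 87x^2 + 87y^2.

Convert to polar (x = r cos θ, y = r sin θ, dA = r dr dθ); the integrand becomes 87r^2, so

    ∬_D (curl F)_z dA = ∫_0^{2π} ∫_0^{6} (87r^2) · r dr dθ.

Inner (r from 0 to 6): 28188.
Outer (θ from 0 to 2π): 56376π.

Therefore ∮_C F · dr = 56376π.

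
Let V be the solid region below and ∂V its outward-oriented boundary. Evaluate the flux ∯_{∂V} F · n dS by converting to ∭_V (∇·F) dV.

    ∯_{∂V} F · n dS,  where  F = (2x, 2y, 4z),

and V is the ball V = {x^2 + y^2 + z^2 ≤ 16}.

By the divergence theorem,

    ∯_{∂V} F · n dS = ∭_V (∇ · F) dV.

Compute the divergence:
    ∇ · F = ∂F_x/∂x + ∂F_y/∂y + ∂F_z/∂z = 2 + 2 + 4 = 8.

In spherical coordinates, x = ρ sin(φ) cos(θ), y = ρ sin(φ) sin(θ), z = ρ cos(φ), dV = ρ^2 sin(φ) dρ dφ dθ, with 0 ≤ ρ ≤ 4, 0 ≤ φ ≤ π, 0 ≤ θ ≤ 2π.

The integrand, after substitution and multiplying by the volume element, becomes (8) · ρ^2 sin(φ), so

    ∭_V (∇·F) dV = ∫_0^{2π} ∫_0^{π} ∫_0^{4} (8) · ρ^2 sin(φ) dρ dφ dθ.

Inner (ρ from 0 to 4): 512sin(φ)/3.
Middle (φ from 0 to π): 1024/3.
Outer (θ from 0 to 2π): 2048π/3.

Therefore ∯_{∂V} F · n dS = 2048π/3.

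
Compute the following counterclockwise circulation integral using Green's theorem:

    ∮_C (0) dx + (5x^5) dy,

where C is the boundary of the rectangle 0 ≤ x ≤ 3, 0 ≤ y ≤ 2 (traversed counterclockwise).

Green's theorem converts the closed line integral into a double integral over the enclosed region D:

    ∮_C P dx + Q dy = ∬_D (∂Q/∂x - ∂P/∂y) dA.

Here P = 0, Q = 5x^5, so

    ∂Q/∂x = 25x^4,    ∂P/∂y = 0,
    ∂Q/∂x - ∂P/∂y = 25x^4.

D is the region 0 ≤ x ≤ 3, 0 ≤ y ≤ 2. Evaluating the double integral:

    ∬_D (25x^4) dA = ∫_0^{3} ∫_0^{2} (25x^4) dy dx.

Inner (y from 0 to 2): 50x^4.
Outer (x from 0 to 3): 2430.

Therefore ∮_C P dx + Q dy = 2430.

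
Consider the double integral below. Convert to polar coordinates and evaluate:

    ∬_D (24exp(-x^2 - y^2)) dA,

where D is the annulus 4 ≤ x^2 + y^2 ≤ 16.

The region D is 2 ≤ r ≤ 4, 0 ≤ θ ≤ 2π in polar coordinates, where x = r cos(θ), y = r sin(θ), and dA = r dr dθ.

Under the substitution, the integrand becomes 24exp(-r^2), so

    ∬_D (24exp(-x^2 - y^2)) dA = ∫_{0}^{2π} ∫_{2}^{4} (24exp(-r^2)) · r dr dθ.

Inner integral (in r): ∫_{2}^{4} (24exp(-r^2)) · r dr = -(12 - 12exp(12))exp(-16).

Outer integral (in θ): ∫_{0}^{2π} (-(12 - 12exp(12))exp(-16)) dθ = -24π (1 - exp(12))exp(-16).

Therefore ∬_D (24exp(-x^2 - y^2)) dA = -24π (1 - exp(12))exp(-16).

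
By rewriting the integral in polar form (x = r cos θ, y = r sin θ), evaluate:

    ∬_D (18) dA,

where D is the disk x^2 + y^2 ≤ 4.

The region D is 0 ≤ r ≤ 2, 0 ≤ θ ≤ 2π in polar coordinates, where x = r cos(θ), y = r sin(θ), and dA = r dr dθ.

Under the substitution, the integrand becomes 18, so

    ∬_D (18) dA = ∫_{0}^{2π} ∫_{0}^{2} (18) · r dr dθ.

Inner integral (in r): ∫_{0}^{2} (18) · r dr = 36.

Outer integral (in θ): ∫_{0}^{2π} (36) dθ = 72π.

Therefore ∬_D (18) dA = 72π.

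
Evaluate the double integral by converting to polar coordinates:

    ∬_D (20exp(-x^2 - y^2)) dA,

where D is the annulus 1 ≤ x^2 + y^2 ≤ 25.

The region D is 1 ≤ r ≤ 5, 0 ≤ θ ≤ 2π in polar coordinates, where x = r cos(θ), y = r sin(θ), and dA = r dr dθ.

Under the substitution, the integrand becomes 20exp(-r^2), so

    ∬_D (20exp(-x^2 - y^2)) dA = ∫_{0}^{2π} ∫_{1}^{5} (20exp(-r^2)) · r dr dθ.

Inner integral (in r): ∫_{1}^{5} (20exp(-r^2)) · r dr = -(10 - 10exp(24))exp(-25).

Outer integral (in θ): ∫_{0}^{2π} (-(10 - 10exp(24))exp(-25)) dθ = -20π (1 - exp(24))exp(-25).

Therefore ∬_D (20exp(-x^2 - y^2)) dA = -20π (1 - exp(24))exp(-25).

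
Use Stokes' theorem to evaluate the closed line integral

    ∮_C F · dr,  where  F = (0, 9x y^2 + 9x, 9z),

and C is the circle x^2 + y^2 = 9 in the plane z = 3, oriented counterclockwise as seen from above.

Let S be the flat disk x^2 + y^2 ≤ 9 in the plane z = 3, with upward unit normal n̂ = ẑ. By Stokes' theorem,

    ∮_C F · dr = ∬_S (∇ × F) · n̂ dS = ∬_D (curl F)_z dA,

where D is the disk x^2 + y^2 ≤ 9.

Compute the curl of F = (0, 9x y^2 + 9x, 9z):
    (∇ × F)_x = ∂F_z/∂y - ∂F_y/∂z = 0,
    (∇ × F)_y = ∂F_x/∂z - ∂F_z/∂x = 0,
    (∇ × F)_z = ∂F_y/∂x - ∂F_x/∂y = 9y^2 + 9.

On z = 3, (curl F)_z = 9y^2 + 9.

Convert to polar (x = r cos θ, y = r sin θ, dA = r dr dθ); the integrand becomes 9r^2sin(θ)^2 + 9, so

    ∬_D (curl F)_z dA = ∫_0^{2π} ∫_0^{3} (9r^2sin(θ)^2 + 9) · r dr dθ.

Inner (r from 0 to 3): 729sin(θ)^2/4 + 81/2.
Outer (θ from 0 to 2π): 1053π/4.

Therefore ∮_C F · dr = 1053π/4.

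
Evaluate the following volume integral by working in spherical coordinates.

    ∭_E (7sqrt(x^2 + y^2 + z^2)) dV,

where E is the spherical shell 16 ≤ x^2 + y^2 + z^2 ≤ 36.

In spherical coordinates, x = ρ sin(φ) cos(θ), y = ρ sin(φ) sin(θ), z = ρ cos(φ), and dV = ρ^2 sin(φ) dρ dφ dθ.

The integrand becomes 7ρ, so

    ∭_E (7sqrt(x^2 + y^2 + z^2)) dV = ∫_{0}^{2π} ∫_{0}^{π} ∫_{4}^{6} (7ρ) · ρ^2 sin(φ) dρ dφ dθ.

Inner (ρ): 1820sin(φ).
Middle (φ): 3640.
Outer (θ): 7280π.

Therefore the triple integral equals 7280π.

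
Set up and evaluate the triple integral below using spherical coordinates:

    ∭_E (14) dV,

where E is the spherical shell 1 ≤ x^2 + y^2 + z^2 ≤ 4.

In spherical coordinates, x = ρ sin(φ) cos(θ), y = ρ sin(φ) sin(θ), z = ρ cos(φ), and dV = ρ^2 sin(φ) dρ dφ dθ.

The integrand becomes 14, so

    ∭_E (14) dV = ∫_{0}^{2π} ∫_{0}^{π} ∫_{1}^{2} (14) · ρ^2 sin(φ) dρ dφ dθ.

Inner (ρ): 98sin(φ)/3.
Middle (φ): 196/3.
Outer (θ): 392π/3.

Therefore the triple integral equals 392π/3.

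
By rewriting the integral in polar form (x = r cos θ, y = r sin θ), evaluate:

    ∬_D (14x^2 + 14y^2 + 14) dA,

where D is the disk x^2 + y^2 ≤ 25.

The region D is 0 ≤ r ≤ 5, 0 ≤ θ ≤ 2π in polar coordinates, where x = r cos(θ), y = r sin(θ), and dA = r dr dθ.

Under the substitution, the integrand becomes 14r^2 + 14, so

    ∬_D (14x^2 + 14y^2 + 14) dA = ∫_{0}^{2π} ∫_{0}^{5} (14r^2 + 14) · r dr dθ.

Inner integral (in r): ∫_{0}^{5} (14r^2 + 14) · r dr = 4725/2.

Outer integral (in θ): ∫_{0}^{2π} (4725/2) dθ = 4725π.

Therefore ∬_D (14x^2 + 14y^2 + 14) dA = 4725π.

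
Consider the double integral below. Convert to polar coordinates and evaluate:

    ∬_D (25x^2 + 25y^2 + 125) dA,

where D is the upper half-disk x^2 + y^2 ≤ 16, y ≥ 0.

The region D is 0 ≤ r ≤ 4, 0 ≤ θ ≤ π in polar coordinates, where x = r cos(θ), y = r sin(θ), and dA = r dr dθ.

Under the substitution, the integrand becomes 25r^2 + 125, so

    ∬_D (25x^2 + 25y^2 + 125) dA = ∫_{0}^{π} ∫_{0}^{4} (25r^2 + 125) · r dr dθ.

Inner integral (in r): ∫_{0}^{4} (25r^2 + 125) · r dr = 2600.

Outer integral (in θ): ∫_{0}^{π} (2600) dθ = 2600π.

Therefore ∬_D (25x^2 + 25y^2 + 125) dA = 2600π.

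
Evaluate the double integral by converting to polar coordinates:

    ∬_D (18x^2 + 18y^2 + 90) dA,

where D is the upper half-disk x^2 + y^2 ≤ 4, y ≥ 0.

The region D is 0 ≤ r ≤ 2, 0 ≤ θ ≤ π in polar coordinates, where x = r cos(θ), y = r sin(θ), and dA = r dr dθ.

Under the substitution, the integrand becomes 18r^2 + 90, so

    ∬_D (18x^2 + 18y^2 + 90) dA = ∫_{0}^{π} ∫_{0}^{2} (18r^2 + 90) · r dr dθ.

Inner integral (in r): ∫_{0}^{2} (18r^2 + 90) · r dr = 252.

Outer integral (in θ): ∫_{0}^{π} (252) dθ = 252π.

Therefore ∬_D (18x^2 + 18y^2 + 90) dA = 252π.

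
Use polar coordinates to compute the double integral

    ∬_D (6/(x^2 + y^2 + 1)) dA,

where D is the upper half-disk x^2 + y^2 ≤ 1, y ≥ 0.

The region D is 0 ≤ r ≤ 1, 0 ≤ θ ≤ π in polar coordinates, where x = r cos(θ), y = r sin(θ), and dA = r dr dθ.

Under the substitution, the integrand becomes 6/(r^2 + 1), so

    ∬_D (6/(x^2 + y^2 + 1)) dA = ∫_{0}^{π} ∫_{0}^{1} (6/(r^2 + 1)) · r dr dθ.

Inner integral (in r): ∫_{0}^{1} (6/(r^2 + 1)) · r dr = log(8).

Outer integral (in θ): ∫_{0}^{π} (log(8)) dθ = log(8^π).

Therefore ∬_D (6/(x^2 + y^2 + 1)) dA = log(8^π).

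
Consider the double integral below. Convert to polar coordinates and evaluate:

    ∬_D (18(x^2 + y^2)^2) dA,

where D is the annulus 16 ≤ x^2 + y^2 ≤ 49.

The region D is 4 ≤ r ≤ 7, 0 ≤ θ ≤ 2π in polar coordinates, where x = r cos(θ), y = r sin(θ), and dA = r dr dθ.

Under the substitution, the integrand becomes 18r^4, so

    ∬_D (18(x^2 + y^2)^2) dA = ∫_{0}^{2π} ∫_{4}^{7} (18r^4) · r dr dθ.

Inner integral (in r): ∫_{4}^{7} (18r^4) · r dr = 340659.

Outer integral (in θ): ∫_{0}^{2π} (340659) dθ = 681318π.

Therefore ∬_D (18(x^2 + y^2)^2) dA = 681318π.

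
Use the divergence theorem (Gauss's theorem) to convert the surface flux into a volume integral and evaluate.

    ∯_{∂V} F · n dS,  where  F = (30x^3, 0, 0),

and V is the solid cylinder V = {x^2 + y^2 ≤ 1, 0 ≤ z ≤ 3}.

By the divergence theorem,

    ∯_{∂V} F · n dS = ∭_V (∇ · F) dV.

Compute the divergence:
    ∇ · F = ∂F_x/∂x + ∂F_y/∂y + ∂F_z/∂z = 90x^2 + 0 + 0 = 90x^2.

In cylindrical coordinates, x = r cos(θ), y = r sin(θ), z = z, dV = r dr dθ dz, with 0 ≤ r ≤ 1, 0 ≤ θ ≤ 2π, 0 ≤ z ≤ 3.

The integrand, after substitution and multiplying by the volume element, becomes (90r^2cos(θ)^2) · r, so

    ∭_V (∇·F) dV = ∫_0^{2π} ∫_0^{1} ∫_0^{3} (90r^2cos(θ)^2) · r dz dr dθ.

Inner (z from 0 to 3): 270r^3cos(θ)^2.
Middle (r from 0 to 1): 135cos(θ)^2/2.
Outer (θ from 0 to 2π): 135π/2.

Therefore ∯_{∂V} F · n dS = 135π/2.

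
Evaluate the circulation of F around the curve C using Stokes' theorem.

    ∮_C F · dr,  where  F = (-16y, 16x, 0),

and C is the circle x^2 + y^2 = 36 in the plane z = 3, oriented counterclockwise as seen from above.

Let S be the flat disk x^2 + y^2 ≤ 36 in the plane z = 3, with upward unit normal n̂ = ẑ. By Stokes' theorem,

    ∮_C F · dr = ∬_S (∇ × F) · n̂ dS = ∬_D (curl F)_z dA,

where D is the disk x^2 + y^2 ≤ 36.

Compute the curl of F = (-16y, 16x, 0):
    (∇ × F)_x = ∂F_z/∂y - ∂F_y/∂z = 0,
    (∇ × F)_y = ∂F_x/∂z - ∂F_z/∂x = 0,
    (∇ × F)_z = ∂F_y/∂x - ∂F_x/∂y = 32.

On z = 3, (curl F)_z = 32.

Convert to polar (x = r cos θ, y = r sin θ, dA = r dr dθ); the integrand becomes 32, so

    ∬_D (curl F)_z dA = ∫_0^{2π} ∫_0^{6} (32) · r dr dθ.

Inner (r from 0 to 6): 576.
Outer (θ from 0 to 2π): 1152π.

Therefore ∮_C F · dr = 1152π.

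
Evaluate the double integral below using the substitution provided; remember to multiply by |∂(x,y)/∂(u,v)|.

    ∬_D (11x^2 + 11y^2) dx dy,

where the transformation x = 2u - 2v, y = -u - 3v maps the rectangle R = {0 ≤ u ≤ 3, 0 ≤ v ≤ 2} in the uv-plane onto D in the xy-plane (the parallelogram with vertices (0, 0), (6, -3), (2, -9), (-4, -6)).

Compute the Jacobian determinant of (x, y) with respect to (u, v):

    ∂(x,y)/∂(u,v) = | 2  -2 | = (2)(-3) - (-2)(-1) = -8.
                   | -1  -3 |

Its absolute value is |J| = 8 (the area scaling factor).

Substituting x = 2u - 2v, y = -u - 3v into the integrand,

    11x^2 + 11y^2 → 55u^2 - 22u v + 143v^2,

so the integral becomes

    ∬_R (55u^2 - 22u v + 143v^2) · |J| du dv = ∫_0^3 ∫_0^2 (440u^2 - 176u v + 1144v^2) dv du.

Inner (v): 880u^2 - 352u + 9152/3.
Outer (u): 15488.

Therefore ∬_D (11x^2 + 11y^2) dx dy = 15488.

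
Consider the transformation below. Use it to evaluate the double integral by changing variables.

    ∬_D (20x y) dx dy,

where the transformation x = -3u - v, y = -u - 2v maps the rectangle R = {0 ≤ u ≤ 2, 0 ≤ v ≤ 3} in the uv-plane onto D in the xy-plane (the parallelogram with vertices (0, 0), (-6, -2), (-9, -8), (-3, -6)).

Compute the Jacobian determinant of (x, y) with respect to (u, v):

    ∂(x,y)/∂(u,v) = | -3  -1 | = (-3)(-2) - (-1)(-1) = 5.
                   | -1  -2 |

Its absolute value is |J| = 5 (the area scaling factor).

Substituting x = -3u - v, y = -u - 2v into the integrand,

    20x y → 60u^2 + 140u v + 40v^2,

so the integral becomes

    ∬_R (60u^2 + 140u v + 40v^2) · |J| du dv = ∫_0^2 ∫_0^3 (300u^2 + 700u v + 200v^2) dv du.

Inner (v): 900u^2 + 3150u + 1800.
Outer (u): 12300.

Therefore ∬_D (20x y) dx dy = 12300.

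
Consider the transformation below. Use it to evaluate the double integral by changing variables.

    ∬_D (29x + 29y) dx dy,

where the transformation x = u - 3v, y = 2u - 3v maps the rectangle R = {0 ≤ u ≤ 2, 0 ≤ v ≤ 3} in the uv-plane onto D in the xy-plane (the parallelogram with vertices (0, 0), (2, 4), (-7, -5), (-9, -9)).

Compute the Jacobian determinant of (x, y) with respect to (u, v):

    ∂(x,y)/∂(u,v) = | 1  -3 | = (1)(-3) - (-3)(2) = 3.
                   | 2  -3 |

Its absolute value is |J| = 3 (the area scaling factor).

Substituting x = u - 3v, y = 2u - 3v into the integrand,

    29x + 29y → 87u - 174v,

so the integral becomes

    ∬_R (87u - 174v) · |J| du dv = ∫_0^2 ∫_0^3 (261u - 522v) dv du.

Inner (v): 783u - 2349.
Outer (u): -3132.

Therefore ∬_D (29x + 29y) dx dy = -3132.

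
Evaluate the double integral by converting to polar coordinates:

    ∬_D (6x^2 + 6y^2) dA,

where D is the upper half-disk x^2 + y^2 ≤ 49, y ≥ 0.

The region D is 0 ≤ r ≤ 7, 0 ≤ θ ≤ π in polar coordinates, where x = r cos(θ), y = r sin(θ), and dA = r dr dθ.

Under the substitution, the integrand becomes 6r^2, so

    ∬_D (6x^2 + 6y^2) dA = ∫_{0}^{π} ∫_{0}^{7} (6r^2) · r dr dθ.

Inner integral (in r): ∫_{0}^{7} (6r^2) · r dr = 7203/2.

Outer integral (in θ): ∫_{0}^{π} (7203/2) dθ = 7203π/2.

Therefore ∬_D (6x^2 + 6y^2) dA = 7203π/2.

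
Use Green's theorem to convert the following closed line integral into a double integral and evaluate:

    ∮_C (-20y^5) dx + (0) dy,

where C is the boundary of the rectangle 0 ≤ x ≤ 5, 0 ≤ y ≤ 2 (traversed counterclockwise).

Green's theorem converts the closed line integral into a double integral over the enclosed region D:

    ∮_C P dx + Q dy = ∬_D (∂Q/∂x - ∂P/∂y) dA.

Here P = -20y^5, Q = 0, so

    ∂Q/∂x = 0,    ∂P/∂y = -100y^4,
    ∂Q/∂x - ∂P/∂y = 100y^4.

D is the region 0 ≤ x ≤ 5, 0 ≤ y ≤ 2. Evaluating the double integral:

    ∬_D (100y^4) dA = ∫_0^{5} ∫_0^{2} (100y^4) dy dx.

Inner (y from 0 to 2): 640.
Outer (x from 0 to 5): 3200.

Therefore ∮_C P dx + Q dy = 3200.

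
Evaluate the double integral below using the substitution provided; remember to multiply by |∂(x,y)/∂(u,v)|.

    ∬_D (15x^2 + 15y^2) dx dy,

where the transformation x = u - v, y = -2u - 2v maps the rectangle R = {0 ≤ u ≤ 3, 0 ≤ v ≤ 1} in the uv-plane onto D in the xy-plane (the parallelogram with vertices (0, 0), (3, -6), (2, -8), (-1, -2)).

Compute the Jacobian determinant of (x, y) with respect to (u, v):

    ∂(x,y)/∂(u,v) = | 1  -1 | = (1)(-2) - (-1)(-2) = -4.
                   | -2  -2 |

Its absolute value is |J| = 4 (the area scaling factor).

Substituting x = u - v, y = -2u - 2v into the integrand,

    15x^2 + 15y^2 → 75u^2 + 90u v + 75v^2,

so the integral becomes

    ∬_R (75u^2 + 90u v + 75v^2) · |J| du dv = ∫_0^3 ∫_0^1 (300u^2 + 360u v + 300v^2) dv du.

Inner (v): 300u^2 + 180u + 100.
Outer (u): 3810.

Therefore ∬_D (15x^2 + 15y^2) dx dy = 3810.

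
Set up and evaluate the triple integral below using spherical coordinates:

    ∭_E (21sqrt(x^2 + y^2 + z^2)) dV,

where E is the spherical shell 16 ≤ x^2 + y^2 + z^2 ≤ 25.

In spherical coordinates, x = ρ sin(φ) cos(θ), y = ρ sin(φ) sin(θ), z = ρ cos(φ), and dV = ρ^2 sin(φ) dρ dφ dθ.

The integrand becomes 21ρ, so

    ∭_E (21sqrt(x^2 + y^2 + z^2)) dV = ∫_{0}^{2π} ∫_{0}^{π} ∫_{4}^{5} (21ρ) · ρ^2 sin(φ) dρ dφ dθ.

Inner (ρ): 7749sin(φ)/4.
Middle (φ): 7749/2.
Outer (θ): 7749π.

Therefore the triple integral equals 7749π.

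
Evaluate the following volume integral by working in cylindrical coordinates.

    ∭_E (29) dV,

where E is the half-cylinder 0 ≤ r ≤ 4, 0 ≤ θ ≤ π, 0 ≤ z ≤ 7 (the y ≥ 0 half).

In cylindrical coordinates, x = r cos(θ), y = r sin(θ), z = z, and dV = r dr dθ dz.

The integrand becomes 29, so

    ∭_E (29) dV = ∫_{0}^{π} ∫_{0}^{4} ∫_{0}^{7} (29) · r dz dr dθ.

Inner (z): 203r.
Middle (r from 0 to 4): 1624.
Outer (θ): 1624π.

Therefore the triple integral equals 1624π.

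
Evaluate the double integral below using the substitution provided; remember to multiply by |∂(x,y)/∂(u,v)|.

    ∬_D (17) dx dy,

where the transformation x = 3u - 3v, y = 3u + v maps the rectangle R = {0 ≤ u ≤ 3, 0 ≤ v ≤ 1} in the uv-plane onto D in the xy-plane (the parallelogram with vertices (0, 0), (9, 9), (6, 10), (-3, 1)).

Compute the Jacobian determinant of (x, y) with respect to (u, v):

    ∂(x,y)/∂(u,v) = | 3  -3 | = (3)(1) - (-3)(3) = 12.
                   | 3  1 |

Its absolute value is |J| = 12 (the area scaling factor).

Substituting x = 3u - 3v, y = 3u + v into the integrand,

    17 → 17,

so the integral becomes

    ∬_R (17) · |J| du dv = ∫_0^3 ∫_0^1 (204) dv du.

Inner (v): 204.
Outer (u): 612.

Therefore ∬_D (17) dx dy = 612.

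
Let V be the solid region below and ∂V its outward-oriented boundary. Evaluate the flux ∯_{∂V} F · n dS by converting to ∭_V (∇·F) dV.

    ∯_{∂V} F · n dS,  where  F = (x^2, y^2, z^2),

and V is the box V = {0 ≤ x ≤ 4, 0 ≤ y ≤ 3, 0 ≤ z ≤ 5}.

By the divergence theorem,

    ∯_{∂V} F · n dS = ∭_V (∇ · F) dV.

Compute the divergence:
    ∇ · F = ∂F_x/∂x + ∂F_y/∂y + ∂F_z/∂z = 2x + 2y + 2z.

V is a rectangular box, so dV = dx dy dz with 0 ≤ x ≤ 4, 0 ≤ y ≤ 3, 0 ≤ z ≤ 5.

Integrate (2x + 2y + 2z) over V as an iterated integral:

    ∭_V (∇·F) dV = ∫_0^{4} ∫_0^{3} ∫_0^{5} (2x + 2y + 2z) dz dy dx.

Inner (z from 0 to 5): 10x + 10y + 25.
Middle (y from 0 to 3): 30x + 120.
Outer (x from 0 to 4): 720.

Therefore ∯_{∂V} F · n dS = 720.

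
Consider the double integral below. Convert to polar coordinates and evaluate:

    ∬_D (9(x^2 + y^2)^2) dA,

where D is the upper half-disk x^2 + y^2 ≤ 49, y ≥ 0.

The region D is 0 ≤ r ≤ 7, 0 ≤ θ ≤ π in polar coordinates, where x = r cos(θ), y = r sin(θ), and dA = r dr dθ.

Under the substitution, the integrand becomes 9r^4, so

    ∬_D (9(x^2 + y^2)^2) dA = ∫_{0}^{π} ∫_{0}^{7} (9r^4) · r dr dθ.

Inner integral (in r): ∫_{0}^{7} (9r^4) · r dr = 352947/2.

Outer integral (in θ): ∫_{0}^{π} (352947/2) dθ = 352947π/2.

Therefore ∬_D (9(x^2 + y^2)^2) dA = 352947π/2.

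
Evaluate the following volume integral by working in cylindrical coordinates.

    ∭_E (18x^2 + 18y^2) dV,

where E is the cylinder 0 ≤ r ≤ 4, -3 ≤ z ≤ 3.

In cylindrical coordinates, x = r cos(θ), y = r sin(θ), z = z, and dV = r dr dθ dz.

The integrand becomes 18r^2, so

    ∭_E (18x^2 + 18y^2) dV = ∫_{0}^{2π} ∫_{0}^{4} ∫_{-3}^{3} (18r^2) · r dz dr dθ.

Inner (z): 108r^3.
Middle (r from 0 to 4): 6912.
Outer (θ): 13824π.

Therefore the triple integral equals 13824π.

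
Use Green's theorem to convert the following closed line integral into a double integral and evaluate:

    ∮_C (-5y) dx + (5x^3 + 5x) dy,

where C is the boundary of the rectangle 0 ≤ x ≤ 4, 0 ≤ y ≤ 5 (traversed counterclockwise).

Green's theorem converts the closed line integral into a double integral over the enclosed region D:

    ∮_C P dx + Q dy = ∬_D (∂Q/∂x - ∂P/∂y) dA.

Here P = -5y, Q = 5x^3 + 5x, so

    ∂Q/∂x = 15x^2 + 5,    ∂P/∂y = -5,
    ∂Q/∂x - ∂P/∂y = 15x^2 + 10.

D is the region 0 ≤ x ≤ 4, 0 ≤ y ≤ 5. Evaluating the double integral:

    ∬_D (15x^2 + 10) dA = ∫_0^{4} ∫_0^{5} (15x^2 + 10) dy dx.

Inner (y from 0 to 5): 75x^2 + 50.
Outer (x from 0 to 4): 1800.

Therefore ∮_C P dx + Q dy = 1800.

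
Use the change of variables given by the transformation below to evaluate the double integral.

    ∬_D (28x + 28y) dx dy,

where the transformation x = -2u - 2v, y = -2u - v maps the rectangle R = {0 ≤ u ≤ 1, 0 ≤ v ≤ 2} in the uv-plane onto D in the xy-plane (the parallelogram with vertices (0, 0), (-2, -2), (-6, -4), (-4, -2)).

Compute the Jacobian determinant of (x, y) with respect to (u, v):

    ∂(x,y)/∂(u,v) = | -2  -2 | = (-2)(-1) - (-2)(-2) = -2.
                   | -2  -1 |

Its absolute value is |J| = 2 (the area scaling factor).

Substituting x = -2u - 2v, y = -2u - v into the integrand,

    28x + 28y → -112u - 84v,

so the integral becomes

    ∬_R (-112u - 84v) · |J| du dv = ∫_0^1 ∫_0^2 (-224u - 168v) dv du.

Inner (v): -448u - 336.
Outer (u): -560.

Therefore ∬_D (28x + 28y) dx dy = -560.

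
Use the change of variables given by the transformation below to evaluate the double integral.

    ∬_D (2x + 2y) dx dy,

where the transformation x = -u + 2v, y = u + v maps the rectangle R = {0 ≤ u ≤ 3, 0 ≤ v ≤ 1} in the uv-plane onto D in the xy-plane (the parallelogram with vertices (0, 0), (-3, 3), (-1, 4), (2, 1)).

Compute the Jacobian determinant of (x, y) with respect to (u, v):

    ∂(x,y)/∂(u,v) = | -1  2 | = (-1)(1) - (2)(1) = -3.
                   | 1  1 |

Its absolute value is |J| = 3 (the area scaling factor).

Substituting x = -u + 2v, y = u + v into the integrand,

    2x + 2y → 6v,

so the integral becomes

    ∬_R (6v) · |J| du dv = ∫_0^3 ∫_0^1 (18v) dv du.

Inner (v): 9.
Outer (u): 27.

Therefore ∬_D (2x + 2y) dx dy = 27.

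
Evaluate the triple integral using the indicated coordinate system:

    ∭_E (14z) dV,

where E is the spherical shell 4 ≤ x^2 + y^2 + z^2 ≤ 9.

In spherical coordinates, x = ρ sin(φ) cos(θ), y = ρ sin(φ) sin(θ), z = ρ cos(φ), and dV = ρ^2 sin(φ) dρ dφ dθ.

The integrand becomes 14ρ cos(φ), so

    ∭_E (14z) dV = ∫_{0}^{2π} ∫_{0}^{π} ∫_{2}^{3} (14ρ cos(φ)) · ρ^2 sin(φ) dρ dφ dθ.

Inner (ρ): 455sin(2φ)/4.
Middle (φ): 0.
Outer (θ): 0.

Therefore the triple integral equals 0.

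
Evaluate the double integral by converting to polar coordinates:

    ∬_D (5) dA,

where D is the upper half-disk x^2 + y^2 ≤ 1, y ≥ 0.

The region D is 0 ≤ r ≤ 1, 0 ≤ θ ≤ π in polar coordinates, where x = r cos(θ), y = r sin(θ), and dA = r dr dθ.

Under the substitution, the integrand becomes 5, so

    ∬_D (5) dA = ∫_{0}^{π} ∫_{0}^{1} (5) · r dr dθ.

Inner integral (in r): ∫_{0}^{1} (5) · r dr = 5/2.

Outer integral (in θ): ∫_{0}^{π} (5/2) dθ = 5π/2.

Therefore ∬_D (5) dA = 5π/2.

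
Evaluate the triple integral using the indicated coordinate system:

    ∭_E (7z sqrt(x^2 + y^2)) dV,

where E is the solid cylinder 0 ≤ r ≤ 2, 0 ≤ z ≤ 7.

In cylindrical coordinates, x = r cos(θ), y = r sin(θ), z = z, and dV = r dr dθ dz.

The integrand becomes 7r z, so

    ∭_E (7z sqrt(x^2 + y^2)) dV = ∫_{0}^{2π} ∫_{0}^{2} ∫_{0}^{7} (7r z) · r dz dr dθ.

Inner (z): 343r^2/2.
Middle (r from 0 to 2): 1372/3.
Outer (θ): 2744π/3.

Therefore the triple integral equals 2744π/3.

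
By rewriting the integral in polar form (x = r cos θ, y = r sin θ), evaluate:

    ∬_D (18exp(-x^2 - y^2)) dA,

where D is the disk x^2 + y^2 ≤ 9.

The region D is 0 ≤ r ≤ 3, 0 ≤ θ ≤ 2π in polar coordinates, where x = r cos(θ), y = r sin(θ), and dA = r dr dθ.

Under the substitution, the integrand becomes 18exp(-r^2), so

    ∬_D (18exp(-x^2 - y^2)) dA = ∫_{0}^{2π} ∫_{0}^{3} (18exp(-r^2)) · r dr dθ.

Inner integral (in r): ∫_{0}^{3} (18exp(-r^2)) · r dr = 9 - 9exp(-9).

Outer integral (in θ): ∫_{0}^{2π} (9 - 9exp(-9)) dθ = -18π exp(-9) + 18π.

Therefore ∬_D (18exp(-x^2 - y^2)) dA = -18π exp(-9) + 18π.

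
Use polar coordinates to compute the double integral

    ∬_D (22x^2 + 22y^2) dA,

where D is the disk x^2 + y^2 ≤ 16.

The region D is 0 ≤ r ≤ 4, 0 ≤ θ ≤ 2π in polar coordinates, where x = r cos(θ), y = r sin(θ), and dA = r dr dθ.

Under the substitution, the integrand becomes 22r^2, so

    ∬_D (22x^2 + 22y^2) dA = ∫_{0}^{2π} ∫_{0}^{4} (22r^2) · r dr dθ.

Inner integral (in r): ∫_{0}^{4} (22r^2) · r dr = 1408.

Outer integral (in θ): ∫_{0}^{2π} (1408) dθ = 2816π.

Therefore ∬_D (22x^2 + 22y^2) dA = 2816π.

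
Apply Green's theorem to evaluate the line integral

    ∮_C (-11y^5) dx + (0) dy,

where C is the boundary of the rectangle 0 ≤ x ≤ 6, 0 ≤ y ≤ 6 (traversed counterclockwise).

Green's theorem converts the closed line integral into a double integral over the enclosed region D:

    ∮_C P dx + Q dy = ∬_D (∂Q/∂x - ∂P/∂y) dA.

Here P = -11y^5, Q = 0, so

    ∂Q/∂x = 0,    ∂P/∂y = -55y^4,
    ∂Q/∂x - ∂P/∂y = 55y^4.

D is the region 0 ≤ x ≤ 6, 0 ≤ y ≤ 6. Evaluating the double integral:

    ∬_D (55y^4) dA = ∫_0^{6} ∫_0^{6} (55y^4) dy dx.

Inner (y from 0 to 6): 85536.
Outer (x from 0 to 6): 513216.

Therefore ∮_C P dx + Q dy = 513216.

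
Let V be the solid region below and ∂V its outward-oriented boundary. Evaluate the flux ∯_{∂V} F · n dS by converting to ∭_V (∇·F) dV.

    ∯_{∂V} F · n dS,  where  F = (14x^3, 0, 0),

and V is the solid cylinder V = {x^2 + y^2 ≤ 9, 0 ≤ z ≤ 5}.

By the divergence theorem,

    ∯_{∂V} F · n dS = ∭_V (∇ · F) dV.

Compute the divergence:
    ∇ · F = ∂F_x/∂x + ∂F_y/∂y + ∂F_z/∂z = 42x^2 + 0 + 0 = 42x^2.

In cylindrical coordinates, x = r cos(θ), y = r sin(θ), z = z, dV = r dr dθ dz, with 0 ≤ r ≤ 3, 0 ≤ θ ≤ 2π, 0 ≤ z ≤ 5.

The integrand, after substitution and multiplying by the volume element, becomes (42r^2cos(θ)^2) · r, so

    ∭_V (∇·F) dV = ∫_0^{2π} ∫_0^{3} ∫_0^{5} (42r^2cos(θ)^2) · r dz dr dθ.

Inner (z from 0 to 5): 210r^3cos(θ)^2.
Middle (r from 0 to 3): 8505cos(θ)^2/2.
Outer (θ from 0 to 2π): 8505π/2.

Therefore ∯_{∂V} F · n dS = 8505π/2.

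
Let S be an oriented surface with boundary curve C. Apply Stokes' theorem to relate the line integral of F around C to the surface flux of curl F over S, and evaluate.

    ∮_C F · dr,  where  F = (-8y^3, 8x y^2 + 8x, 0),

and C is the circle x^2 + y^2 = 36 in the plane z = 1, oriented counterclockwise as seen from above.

Let S be the flat disk x^2 + y^2 ≤ 36 in the plane z = 1, with upward unit normal n̂ = ẑ. By Stokes' theorem,

    ∮_C F · dr = ∬_S (∇ × F) · n̂ dS = ∬_D (curl F)_z dA,

where D is the disk x^2 + y^2 ≤ 36.

Compute the curl of F = (-8y^3, 8x y^2 + 8x, 0):
    (∇ × F)_x = ∂F_z/∂y - ∂F_y/∂z = 0,
    (∇ × F)_y = ∂F_x/∂z - ∂F_z/∂x = 0,
    (∇ × F)_z = ∂F_y/∂x - ∂F_x/∂y = 32y^2 + 8.

On z = 1, (curl F)_z = 32y^2 + 8.

Convert to polar (x = r cos θ, y = r sin θ, dA = r dr dθ); the integrand becomes 32r^2sin(θ)^2 + 8, so

    ∬_D (curl F)_z dA = ∫_0^{2π} ∫_0^{6} (32r^2sin(θ)^2 + 8) · r dr dθ.

Inner (r from 0 to 6): 10368sin(θ)^2 + 144.
Outer (θ from 0 to 2π): 10656π.

Therefore ∮_C F · dr = 10656π.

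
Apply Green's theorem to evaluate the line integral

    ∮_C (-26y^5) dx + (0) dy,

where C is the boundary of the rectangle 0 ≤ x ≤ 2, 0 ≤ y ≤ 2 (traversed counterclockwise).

Green's theorem converts the closed line integral into a double integral over the enclosed region D:

    ∮_C P dx + Q dy = ∬_D (∂Q/∂x - ∂P/∂y) dA.

Here P = -26y^5, Q = 0, so

    ∂Q/∂x = 0,    ∂P/∂y = -130y^4,
    ∂Q/∂x - ∂P/∂y = 130y^4.

D is the region 0 ≤ x ≤ 2, 0 ≤ y ≤ 2. Evaluating the double integral:

    ∬_D (130y^4) dA = ∫_0^{2} ∫_0^{2} (130y^4) dy dx.

Inner (y from 0 to 2): 832.
Outer (x from 0 to 2): 1664.

Therefore ∮_C P dx + Q dy = 1664.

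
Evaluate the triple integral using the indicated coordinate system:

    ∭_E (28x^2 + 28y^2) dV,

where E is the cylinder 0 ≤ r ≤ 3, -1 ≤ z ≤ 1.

In cylindrical coordinates, x = r cos(θ), y = r sin(θ), z = z, and dV = r dr dθ dz.

The integrand becomes 28r^2, so

    ∭_E (28x^2 + 28y^2) dV = ∫_{0}^{2π} ∫_{0}^{3} ∫_{-1}^{1} (28r^2) · r dz dr dθ.

Inner (z): 56r^3.
Middle (r from 0 to 3): 1134.
Outer (θ): 2268π.

Therefore the triple integral equals 2268π.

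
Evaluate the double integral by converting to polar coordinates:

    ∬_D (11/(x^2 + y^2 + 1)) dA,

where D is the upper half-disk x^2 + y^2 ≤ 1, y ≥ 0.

The region D is 0 ≤ r ≤ 1, 0 ≤ θ ≤ π in polar coordinates, where x = r cos(θ), y = r sin(θ), and dA = r dr dθ.

Under the substitution, the integrand becomes 11/(r^2 + 1), so

    ∬_D (11/(x^2 + y^2 + 1)) dA = ∫_{0}^{π} ∫_{0}^{1} (11/(r^2 + 1)) · r dr dθ.

Inner integral (in r): ∫_{0}^{1} (11/(r^2 + 1)) · r dr = 11log(2)/2.

Outer integral (in θ): ∫_{0}^{π} (11log(2)/2) dθ = 11π log(2)/2.

Therefore ∬_D (11/(x^2 + y^2 + 1)) dA = 11π log(2)/2.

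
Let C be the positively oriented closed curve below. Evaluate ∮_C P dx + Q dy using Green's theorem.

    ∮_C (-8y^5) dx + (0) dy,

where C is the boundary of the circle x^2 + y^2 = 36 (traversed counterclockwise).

Green's theorem converts the closed line integral into a double integral over the enclosed region D:

    ∮_C P dx + Q dy = ∬_D (∂Q/∂x - ∂P/∂y) dA.

Here P = -8y^5, Q = 0, so

    ∂Q/∂x = 0,    ∂P/∂y = -40y^4,
    ∂Q/∂x - ∂P/∂y = 40y^4.

D is the region x^2 + y^2 ≤ 36. Evaluating the double integral:

In polar coordinates (x = r cos θ, y = r sin θ, dA = r dr dθ) the integrand becomes 40r^4sin(θ)^4, so

    ∬_D (40y^4) dA = ∫_0^{2π} ∫_0^{6} (40r^4sin(θ)^4) · r dr dθ.

Inner (r from 0 to 6): 311040sin(θ)^4.
Outer (θ from 0 to 2π): 233280π.

Therefore ∮_C P dx + Q dy = 233280π.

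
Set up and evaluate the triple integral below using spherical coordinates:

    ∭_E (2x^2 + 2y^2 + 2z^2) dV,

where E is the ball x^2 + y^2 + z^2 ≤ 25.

In spherical coordinates, x = ρ sin(φ) cos(θ), y = ρ sin(φ) sin(θ), z = ρ cos(φ), and dV = ρ^2 sin(φ) dρ dφ dθ.

The integrand becomes 2ρ^2, so

    ∭_E (2x^2 + 2y^2 + 2z^2) dV = ∫_{0}^{2π} ∫_{0}^{π} ∫_{0}^{5} (2ρ^2) · ρ^2 sin(φ) dρ dφ dθ.

Inner (ρ): 1250sin(φ).
Middle (φ): 2500.
Outer (θ): 5000π.

Therefore the triple integral equals 5000π.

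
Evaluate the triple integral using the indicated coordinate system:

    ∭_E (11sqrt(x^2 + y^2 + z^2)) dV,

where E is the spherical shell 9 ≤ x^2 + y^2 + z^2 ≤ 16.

In spherical coordinates, x = ρ sin(φ) cos(θ), y = ρ sin(φ) sin(θ), z = ρ cos(φ), and dV = ρ^2 sin(φ) dρ dφ dθ.

The integrand becomes 11ρ, so

    ∭_E (11sqrt(x^2 + y^2 + z^2)) dV = ∫_{0}^{2π} ∫_{0}^{π} ∫_{3}^{4} (11ρ) · ρ^2 sin(φ) dρ dφ dθ.

Inner (ρ): 1925sin(φ)/4.
Middle (φ): 1925/2.
Outer (θ): 1925π.

Therefore the triple integral equals 1925π.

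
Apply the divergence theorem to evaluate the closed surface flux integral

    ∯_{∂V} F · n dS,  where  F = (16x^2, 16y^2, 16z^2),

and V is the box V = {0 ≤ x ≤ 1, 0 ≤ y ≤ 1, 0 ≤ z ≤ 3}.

By the divergence theorem,

    ∯_{∂V} F · n dS = ∭_V (∇ · F) dV.

Compute the divergence:
    ∇ · F = ∂F_x/∂x + ∂F_y/∂y + ∂F_z/∂z = 32x + 32y + 32z.

V is a rectangular box, so dV = dx dy dz with 0 ≤ x ≤ 1, 0 ≤ y ≤ 1, 0 ≤ z ≤ 3.

Integrate (32x + 32y + 32z) over V as an iterated integral:

    ∭_V (∇·F) dV = ∫_0^{1} ∫_0^{1} ∫_0^{3} (32x + 32y + 32z) dz dy dx.

Inner (z from 0 to 3): 96x + 96y + 144.
Middle (y from 0 to 1): 96x + 192.
Outer (x from 0 to 1): 240.

Therefore ∯_{∂V} F · n dS = 240.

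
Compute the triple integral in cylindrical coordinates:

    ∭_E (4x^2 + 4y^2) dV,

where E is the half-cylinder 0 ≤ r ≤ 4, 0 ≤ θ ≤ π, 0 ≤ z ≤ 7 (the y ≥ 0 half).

In cylindrical coordinates, x = r cos(θ), y = r sin(θ), z = z, and dV = r dr dθ dz.

The integrand becomes 4r^2, so

    ∭_E (4x^2 + 4y^2) dV = ∫_{0}^{π} ∫_{0}^{4} ∫_{0}^{7} (4r^2) · r dz dr dθ.

Inner (z): 28r^3.
Middle (r from 0 to 4): 1792.
Outer (θ): 1792π.

Therefore the triple integral equals 1792π.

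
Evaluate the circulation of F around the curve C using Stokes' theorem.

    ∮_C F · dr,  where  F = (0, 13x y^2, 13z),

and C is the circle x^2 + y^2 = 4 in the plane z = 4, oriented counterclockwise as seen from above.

Let S be the flat disk x^2 + y^2 ≤ 4 in the plane z = 4, with upward unit normal n̂ = ẑ. By Stokes' theorem,

    ∮_C F · dr = ∬_S (∇ × F) · n̂ dS = ∬_D (curl F)_z dA,

where D is the disk x^2 + y^2 ≤ 4.

Compute the curl of F = (0, 13x y^2, 13z):
    (∇ × F)_x = ∂F_z/∂y - ∂F_y/∂z = 0,
    (∇ × F)_y = ∂F_x/∂z - ∂F_z/∂x = 0,
    (∇ × F)_z = ∂F_y/∂x - ∂F_x/∂y = 13y^2.

On z = 4, (curl F)_z = 13y^2.

Convert to polar (x = r cos θ, y = r sin θ, dA = r dr dθ); the integrand becomes 13r^2sin(θ)^2, so

    ∬_D (curl F)_z dA = ∫_0^{2π} ∫_0^{2} (13r^2sin(θ)^2) · r dr dθ.

Inner (r from 0 to 2): 52sin(θ)^2.
Outer (θ from 0 to 2π): 52π.

Therefore ∮_C F · dr = 52π.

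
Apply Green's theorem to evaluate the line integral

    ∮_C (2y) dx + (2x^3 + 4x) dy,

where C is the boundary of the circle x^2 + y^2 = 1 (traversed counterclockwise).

Green's theorem converts the closed line integral into a double integral over the enclosed region D:

    ∮_C P dx + Q dy = ∬_D (∂Q/∂x - ∂P/∂y) dA.

Here P = 2y, Q = 2x^3 + 4x, so

    ∂Q/∂x = 6x^2 + 4,    ∂P/∂y = 2,
    ∂Q/∂x - ∂P/∂y = 6x^2 + 2.

D is the region x^2 + y^2 ≤ 1. Evaluating the double integral:

In polar coordinates (x = r cos θ, y = r sin θ, dA = r dr dθ) the integrand becomes 6r^2cos(θ)^2 + 2, so

    ∬_D (6x^2 + 2) dA = ∫_0^{2π} ∫_0^{1} (6r^2cos(θ)^2 + 2) · r dr dθ.

Inner (r from 0 to 1): 3cos(θ)^2/2 + 1.
Outer (θ from 0 to 2π): 7π/2.

Therefore ∮_C P dx + Q dy = 7π/2.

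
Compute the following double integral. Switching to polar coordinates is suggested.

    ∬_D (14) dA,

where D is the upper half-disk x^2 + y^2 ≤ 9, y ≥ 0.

The region D is 0 ≤ r ≤ 3, 0 ≤ θ ≤ π in polar coordinates, where x = r cos(θ), y = r sin(θ), and dA = r dr dθ.

Under the substitution, the integrand becomes 14, so

    ∬_D (14) dA = ∫_{0}^{π} ∫_{0}^{3} (14) · r dr dθ.

Inner integral (in r): ∫_{0}^{3} (14) · r dr = 63.

Outer integral (in θ): ∫_{0}^{π} (63) dθ = 63π.

Therefore ∬_D (14) dA = 63π.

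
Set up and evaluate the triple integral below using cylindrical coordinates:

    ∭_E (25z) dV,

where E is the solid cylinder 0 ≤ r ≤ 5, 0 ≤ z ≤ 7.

In cylindrical coordinates, x = r cos(θ), y = r sin(θ), z = z, and dV = r dr dθ dz.

The integrand becomes 25z, so

    ∭_E (25z) dV = ∫_{0}^{2π} ∫_{0}^{5} ∫_{0}^{7} (25z) · r dz dr dθ.

Inner (z): 1225r/2.
Middle (r from 0 to 5): 30625/4.
Outer (θ): 30625π/2.

Therefore the triple integral equals 30625π/2.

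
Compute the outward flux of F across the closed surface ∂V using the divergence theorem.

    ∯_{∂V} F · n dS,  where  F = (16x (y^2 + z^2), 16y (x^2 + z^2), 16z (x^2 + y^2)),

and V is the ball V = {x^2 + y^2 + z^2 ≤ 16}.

By the divergence theorem,

    ∯_{∂V} F · n dS = ∭_V (∇ · F) dV.

Compute the divergence:
    ∇ · F = ∂F_x/∂x + ∂F_y/∂y + ∂F_z/∂z = 16y^2 + 16z^2 + 16x^2 + 16z^2 + 16x^2 + 16y^2 = 32x^2 + 32y^2 + 32z^2.

In spherical coordinates, x = ρ sin(φ) cos(θ), y = ρ sin(φ) sin(θ), z = ρ cos(φ), dV = ρ^2 sin(φ) dρ dφ dθ, with 0 ≤ ρ ≤ 4, 0 ≤ φ ≤ π, 0 ≤ θ ≤ 2π.

The integrand, after substitution and multiplying by the volume element, becomes (32ρ^2) · ρ^2 sin(φ), so

    ∭_V (∇·F) dV = ∫_0^{2π} ∫_0^{π} ∫_0^{4} (32ρ^2) · ρ^2 sin(φ) dρ dφ dθ.

Inner (ρ from 0 to 4): 32768sin(φ)/5.
Middle (φ from 0 to π): 65536/5.
Outer (θ from 0 to 2π): 131072π/5.

Therefore ∯_{∂V} F · n dS = 131072π/5.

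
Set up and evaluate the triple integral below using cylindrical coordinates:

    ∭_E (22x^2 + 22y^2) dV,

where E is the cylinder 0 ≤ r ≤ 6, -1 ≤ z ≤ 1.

In cylindrical coordinates, x = r cos(θ), y = r sin(θ), z = z, and dV = r dr dθ dz.

The integrand becomes 22r^2, so

    ∭_E (22x^2 + 22y^2) dV = ∫_{0}^{2π} ∫_{0}^{6} ∫_{-1}^{1} (22r^2) · r dz dr dθ.

Inner (z): 44r^3.
Middle (r from 0 to 6): 14256.
Outer (θ): 28512π.

Therefore the triple integral equals 28512π.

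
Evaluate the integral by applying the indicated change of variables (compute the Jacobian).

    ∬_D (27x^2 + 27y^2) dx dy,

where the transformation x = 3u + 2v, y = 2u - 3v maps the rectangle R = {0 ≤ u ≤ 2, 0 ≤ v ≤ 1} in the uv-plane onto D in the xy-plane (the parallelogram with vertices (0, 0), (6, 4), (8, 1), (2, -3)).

Compute the Jacobian determinant of (x, y) with respect to (u, v):

    ∂(x,y)/∂(u,v) = | 3  2 | = (3)(-3) - (2)(2) = -13.
                   | 2  -3 |

Its absolute value is |J| = 13 (the area scaling factor).

Substituting x = 3u + 2v, y = 2u - 3v into the integrand,

    27x^2 + 27y^2 → 351u^2 + 351v^2,

so the integral becomes

    ∬_R (351u^2 + 351v^2) · |J| du dv = ∫_0^2 ∫_0^1 (4563u^2 + 4563v^2) dv du.

Inner (v): 4563u^2 + 1521.
Outer (u): 15210.

Therefore ∬_D (27x^2 + 27y^2) dx dy = 15210.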